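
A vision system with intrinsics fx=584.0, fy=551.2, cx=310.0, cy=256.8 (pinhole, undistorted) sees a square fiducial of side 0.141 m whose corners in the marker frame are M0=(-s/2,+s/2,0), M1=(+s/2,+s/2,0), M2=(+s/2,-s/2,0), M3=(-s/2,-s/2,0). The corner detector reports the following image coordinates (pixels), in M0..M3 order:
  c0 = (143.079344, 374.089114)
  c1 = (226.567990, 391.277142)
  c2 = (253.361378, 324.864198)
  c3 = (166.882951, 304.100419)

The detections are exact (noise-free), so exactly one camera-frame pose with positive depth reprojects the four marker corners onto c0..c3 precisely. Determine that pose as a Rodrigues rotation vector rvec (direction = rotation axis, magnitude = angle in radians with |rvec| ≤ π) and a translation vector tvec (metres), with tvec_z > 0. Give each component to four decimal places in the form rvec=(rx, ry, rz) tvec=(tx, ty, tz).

Intrinsics K: fx=584.0, fy=551.2, cx=310.0, cy=256.8
Marker side s = 0.141 m; corners in marker frame (Z=0):
  M0 = (-0.0705, +0.0705, 0)
  M1 = (+0.0705, +0.0705, 0)
  M2 = (+0.0705, -0.0705, 0)
  M3 = (-0.0705, -0.0705, 0)
Detected image corners:
  c0 = (143.079344, 374.089114) px
  c1 = (226.567990, 391.277142) px
  c2 = (253.361378, 324.864198) px
  c3 = (166.882951, 304.100419) px
Planar DLT: solve 8×8 A·h = b for H (H[2,2]=1):
  H  [+657.62316 -113.94159 +198.01292]
  H  [+231.63825 +599.39971 +349.56925]
  H  [+0.27929 +0.33265 +1.00000]
B = K⁻¹H; ‖b₁‖=1.057496, ‖b₂‖=1.057496; λ = 2/(‖b₁‖+‖b₂‖) = 0.945630, sign → tz>0 ⇒ λ=+0.945630
r₁ = λ·B[:,0] = (+0.92465,+0.27435,+0.26410); r₂ = λ·B[:,1] = (-0.35147,+0.88177,+0.31456)
r₃ = r₁×r₂ = (-0.14658,-0.38369,+0.91176); SVD([r₁ r₂ r₃]) → R = UVᵀ:
  R  [+0.92465 -0.35147 -0.14658]
  R  [+0.27435 +0.88177 -0.38369]
  R  [+0.26410 +0.31456 +0.91176]
t = (-0.18133, +0.15915, +0.94563) m
tr R = 2.718177; θ = arccos((tr R − 1)/2) = 0.537310 rad = 30.786°
axis k = ((R−Rᵀ)₃₂, (R−Rᵀ)₁₃, (R−Rᵀ)₂₁) / (2 sinθ) = (+0.682114, -0.401189, +0.611365)
rvec = θ·k = (+0.366507, -0.215563, +0.328493)

rvec=(0.3665, -0.2156, 0.3285) tvec=(-0.1813, 0.1592, 0.9456)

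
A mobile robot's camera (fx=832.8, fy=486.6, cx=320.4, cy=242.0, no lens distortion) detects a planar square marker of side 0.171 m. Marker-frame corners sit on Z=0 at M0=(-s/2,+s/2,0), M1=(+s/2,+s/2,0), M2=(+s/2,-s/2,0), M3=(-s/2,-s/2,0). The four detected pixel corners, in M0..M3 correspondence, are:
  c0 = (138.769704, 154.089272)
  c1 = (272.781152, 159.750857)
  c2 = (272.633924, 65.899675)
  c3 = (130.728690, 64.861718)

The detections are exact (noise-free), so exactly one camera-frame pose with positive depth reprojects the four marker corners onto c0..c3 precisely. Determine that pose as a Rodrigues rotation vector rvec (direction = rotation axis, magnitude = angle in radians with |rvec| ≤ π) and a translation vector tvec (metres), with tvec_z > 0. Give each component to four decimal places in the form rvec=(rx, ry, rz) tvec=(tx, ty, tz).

Intrinsics K: fx=832.8, fy=486.6, cx=320.4, cy=242.0
Marker side s = 0.171 m; corners in marker frame (Z=0):
  M0 = (-0.0855, +0.0855, 0)
  M1 = (+0.0855, +0.0855, 0)
  M2 = (+0.0855, -0.0855, 0)
  M3 = (-0.0855, -0.0855, 0)
Detected image corners:
  c0 = (138.769704, 154.089272) px
  c1 = (272.781152, 159.750857) px
  c2 = (272.633924, 65.899675) px
  c3 = (130.728690, 64.861718) px
Planar DLT: solve 8×8 A·h = b for H (H[2,2]=1):
  H  [+743.35584 +94.58178 +201.97228]
  H  [-14.24296 +573.17002 +112.45148]
  H  [-0.30796 +0.34375 +1.00000]
B = K⁻¹H; ‖b₁‖=1.064173, ‖b₂‖=1.064173; λ = 2/(‖b₁‖+‖b₂‖) = 0.939697, sign → tz>0 ⇒ λ=+0.939697
r₁ = λ·B[:,0] = (+0.95011,+0.11642,-0.28939); r₂ = λ·B[:,1] = (-0.01755,+0.94623,+0.32302)
r₃ = r₁×r₂ = (+0.31143,-0.30183,+0.90106); SVD([r₁ r₂ r₃]) → R = UVᵀ:
  R  [+0.95011 -0.01755 +0.31143]
  R  [+0.11642 +0.94623 -0.30183]
  R  [-0.28939 +0.32302 +0.90106]
t = (-0.13363, -0.25018, +0.93970) m
tr R = 2.797397; θ = arccos((tr R − 1)/2) = 0.454003 rad = 26.012°
axis k = ((R−Rᵀ)₃₂, (R−Rᵀ)₁₃, (R−Rᵀ)₂₁) / (2 sinθ) = (+0.712374, +0.684978, +0.152734)
rvec = θ·k = (+0.323420, +0.310983, +0.069342)

rvec=(0.3234, 0.3110, 0.0693) tvec=(-0.1336, -0.2502, 0.9397)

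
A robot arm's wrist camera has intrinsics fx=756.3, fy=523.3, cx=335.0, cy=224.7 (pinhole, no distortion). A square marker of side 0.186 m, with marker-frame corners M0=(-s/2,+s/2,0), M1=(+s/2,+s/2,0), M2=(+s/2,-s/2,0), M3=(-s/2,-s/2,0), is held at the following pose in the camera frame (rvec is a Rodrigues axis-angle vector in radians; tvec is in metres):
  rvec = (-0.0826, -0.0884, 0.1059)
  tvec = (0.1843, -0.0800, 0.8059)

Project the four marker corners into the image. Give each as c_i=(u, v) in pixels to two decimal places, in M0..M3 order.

Intrinsics K: fx=756.3, fy=523.3, cx=335.0, cy=224.7
Marker side s = 0.186 m; corners in marker frame (Z=0):
  M0 = (-0.0930, +0.0930, 0)
  M1 = (+0.0930, +0.0930, 0)
  M2 = (+0.0930, -0.0930, 0)
  M3 = (-0.0930, -0.0930, 0)
rvec = (-0.0826, -0.0884, 0.1059), |rvec| = θ = 0.16079 rad = 9.212°
Rodrigues: sinθ=0.16009, 1−cosθ=0.01290; R = I + sinθ·[k]× + (1−cosθ)·[k]×²:
    [+0.99051 -0.10180 -0.09238]
    [+0.10909 +0.99100 +0.07757]
    [+0.08366 -0.08692 +0.99270]
t = (0.1843, -0.0800, 0.8059) m
M0: Pc = R·M0+t = (+0.08272, +0.00202, +0.79004); u = 756.3·(+0.08272)/0.79004 + 335.0 = 414.1832, v = 523.3·(+0.00202)/0.79004 + 224.7 = 226.0366
M1: Pc = R·M1+t = (+0.26695, +0.02231, +0.80560); u = 756.3·(+0.26695)/0.80560 + 335.0 = 585.6141, v = 523.3·(+0.02231)/0.80560 + 224.7 = 239.1910
M2: Pc = R·M2+t = (+0.28588, -0.16202, +0.82176); u = 756.3·(+0.28588)/0.82176 + 335.0 = 598.1105, v = 523.3·(-0.16202)/0.82176 + 224.7 = 121.5267
M3: Pc = R·M3+t = (+0.10165, -0.18231, +0.80620); u = 756.3·(+0.10165)/0.80620 + 335.0 = 430.3584, v = 523.3·(-0.18231)/0.80620 + 224.7 = 106.3652

c0=(414.18, 226.04) c1=(585.61, 239.19) c2=(598.11, 121.53) c3=(430.36, 106.37)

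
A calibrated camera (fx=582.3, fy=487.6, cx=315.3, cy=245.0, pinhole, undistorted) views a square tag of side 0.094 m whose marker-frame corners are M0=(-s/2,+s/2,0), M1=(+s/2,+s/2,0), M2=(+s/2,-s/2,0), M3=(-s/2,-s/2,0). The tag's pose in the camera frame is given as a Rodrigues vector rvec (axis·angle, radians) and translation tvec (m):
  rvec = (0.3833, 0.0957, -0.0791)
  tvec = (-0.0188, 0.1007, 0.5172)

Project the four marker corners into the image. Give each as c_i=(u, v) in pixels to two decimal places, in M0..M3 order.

Intrinsics K: fx=582.3, fy=487.6, cx=315.3, cy=245.0
Marker side s = 0.094 m; corners in marker frame (Z=0):
  M0 = (-0.0470, +0.0470, 0)
  M1 = (+0.0470, +0.0470, 0)
  M2 = (+0.0470, -0.0470, 0)
  M3 = (-0.0470, -0.0470, 0)
rvec = (0.3833, 0.0957, -0.0791), |rvec| = θ = 0.40291 rad = 23.085°
Rodrigues: sinθ=0.39209, 1−cosθ=0.08008; R = I + sinθ·[k]× + (1−cosθ)·[k]×²:
    [+0.99240 +0.09507 +0.07818]
    [-0.05888 +0.92444 -0.37675]
    [-0.10809 +0.36928 +0.92301]
t = (-0.0188, 0.1007, 0.5172) m
M0: Pc = R·M0+t = (-0.06097, +0.14692, +0.53964); u = 582.3·(-0.06097)/0.53964 + 315.3 = 249.5051, v = 487.6·(+0.14692)/0.53964 + 245.0 = 377.7494
M1: Pc = R·M1+t = (+0.03231, +0.14138, +0.52948); u = 582.3·(+0.03231)/0.52948 + 315.3 = 350.8345, v = 487.6·(+0.14138)/0.52948 + 245.0 = 375.1995
M2: Pc = R·M2+t = (+0.02337, +0.05448, +0.49476); u = 582.3·(+0.02337)/0.49476 + 315.3 = 342.8098, v = 487.6·(+0.05448)/0.49476 + 245.0 = 298.6948
M3: Pc = R·M3+t = (-0.06991, +0.06002, +0.50492); u = 582.3·(-0.06991)/0.50492 + 315.3 = 234.6757, v = 487.6·(+0.06002)/0.50492 + 245.0 = 302.9595

c0=(249.51, 377.75) c1=(350.83, 375.20) c2=(342.81, 298.69) c3=(234.68, 302.96)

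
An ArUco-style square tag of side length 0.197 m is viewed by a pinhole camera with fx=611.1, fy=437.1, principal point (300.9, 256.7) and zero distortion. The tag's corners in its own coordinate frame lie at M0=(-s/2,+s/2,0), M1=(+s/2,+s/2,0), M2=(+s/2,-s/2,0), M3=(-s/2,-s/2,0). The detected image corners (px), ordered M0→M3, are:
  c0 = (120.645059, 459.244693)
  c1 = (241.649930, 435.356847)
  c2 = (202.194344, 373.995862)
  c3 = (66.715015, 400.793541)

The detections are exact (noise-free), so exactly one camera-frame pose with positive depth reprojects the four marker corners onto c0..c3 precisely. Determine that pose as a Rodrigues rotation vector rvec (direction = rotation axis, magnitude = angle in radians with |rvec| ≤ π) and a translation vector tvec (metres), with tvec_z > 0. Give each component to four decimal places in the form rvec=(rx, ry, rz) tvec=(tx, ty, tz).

Intrinsics K: fx=611.1, fy=437.1, cx=300.9, cy=256.7
Marker side s = 0.197 m; corners in marker frame (Z=0):
  M0 = (-0.0985, +0.0985, 0)
  M1 = (+0.0985, +0.0985, 0)
  M2 = (+0.0985, -0.0985, 0)
  M3 = (-0.0985, -0.0985, 0)
Detected image corners:
  c0 = (120.645059, 459.244693) px
  c1 = (241.649930, 435.356847) px
  c2 = (202.194344, 373.995862) px
  c3 = (66.715015, 400.793541) px
Planar DLT: solve 8×8 A·h = b for H (H[2,2]=1):
  H  [+648.32427 +327.65086 +159.09873]
  H  [-129.74076 +543.75389 +419.04654]
  H  [-0.00363 +0.57426 +1.00000]
B = K⁻¹H; ‖b₁‖=1.102809, ‖b₂‖=1.102809; λ = 2/(‖b₁‖+‖b₂‖) = 0.906775, sign → tz>0 ⇒ λ=+0.906775
r₁ = λ·B[:,0] = (+0.96363,-0.26722,-0.00329); r₂ = λ·B[:,1] = (+0.22978,+0.82222,+0.52072)
r₃ = r₁×r₂ = (-0.13644,-0.50254,+0.85372); SVD([r₁ r₂ r₃]) → R = UVᵀ:
  R  [+0.96363 +0.22978 -0.13644]
  R  [-0.26722 +0.82222 -0.50254]
  R  [-0.00329 +0.52072 +0.85372]
t = (-0.21041, +0.33679, +0.90677) m
tr R = 2.639573; θ = arccos((tr R − 1)/2) = 0.609759 rad = 34.937°
axis k = ((R−Rᵀ)₃₂, (R−Rᵀ)₁₃, (R−Rᵀ)₂₁) / (2 sinθ) = (+0.893414, -0.116252, -0.433933)
rvec = θ·k = (+0.544767, -0.070885, -0.264594)

rvec=(0.5448, -0.0709, -0.2646) tvec=(-0.2104, 0.3368, 0.9068)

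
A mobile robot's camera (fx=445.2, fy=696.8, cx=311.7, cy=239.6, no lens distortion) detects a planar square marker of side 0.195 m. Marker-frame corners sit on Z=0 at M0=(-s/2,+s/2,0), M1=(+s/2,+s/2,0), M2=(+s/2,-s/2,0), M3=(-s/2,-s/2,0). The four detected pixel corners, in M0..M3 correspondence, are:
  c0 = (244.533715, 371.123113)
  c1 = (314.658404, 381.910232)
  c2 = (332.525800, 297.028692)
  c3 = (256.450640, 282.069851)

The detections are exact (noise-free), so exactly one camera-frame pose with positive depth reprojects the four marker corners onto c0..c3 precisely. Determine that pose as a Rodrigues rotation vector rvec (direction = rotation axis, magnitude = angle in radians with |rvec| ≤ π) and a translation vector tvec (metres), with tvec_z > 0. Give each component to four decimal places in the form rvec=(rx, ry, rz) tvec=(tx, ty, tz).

Intrinsics K: fx=445.2, fy=696.8, cx=311.7, cy=239.6
Marker side s = 0.195 m; corners in marker frame (Z=0):
  M0 = (-0.0975, +0.0975, 0)
  M1 = (+0.0975, +0.0975, 0)
  M2 = (+0.0975, -0.0975, 0)
  M3 = (-0.0975, -0.0975, 0)
Detected image corners:
  c0 = (244.533715, 371.123113) px
  c1 = (314.658404, 381.910232) px
  c2 = (332.525800, 297.028692) px
  c3 = (256.450640, 282.069851) px
Planar DLT: solve 8×8 A·h = b for H (H[2,2]=1):
  H  [+425.52255 +53.64477 +287.34985]
  H  [+125.09193 +596.95503 +335.06946]
  H  [+0.17881 +0.45387 +1.00000]
B = K⁻¹H; ‖b₁‖=0.857798, ‖b₂‖=0.857798; λ = 2/(‖b₁‖+‖b₂‖) = 1.165775, sign → tz>0 ⇒ λ=+1.165775
r₁ = λ·B[:,0] = (+0.96830,+0.13761,+0.20845); r₂ = λ·B[:,1] = (-0.22998,+0.81679,+0.52911)
r₃ = r₁×r₂ = (-0.09745,-0.56028,+0.82255); SVD([r₁ r₂ r₃]) → R = UVᵀ:
  R  [+0.96830 -0.22998 -0.09745]
  R  [+0.13761 +0.81679 -0.56028]
  R  [+0.20845 +0.52911 +0.82255]
t = (-0.06376, +0.15972, +1.16578) m
tr R = 2.607642; θ = arccos((tr R − 1)/2) = 0.637106 rad = 36.503°
axis k = ((R−Rᵀ)₃₂, (R−Rᵀ)₁₃, (R−Rᵀ)₂₁) / (2 sinθ) = (+0.915659, -0.257121, +0.308963)
rvec = θ·k = (+0.583371, -0.163813, +0.196842)

rvec=(0.5834, -0.1638, 0.1968) tvec=(-0.0638, 0.1597, 1.1658)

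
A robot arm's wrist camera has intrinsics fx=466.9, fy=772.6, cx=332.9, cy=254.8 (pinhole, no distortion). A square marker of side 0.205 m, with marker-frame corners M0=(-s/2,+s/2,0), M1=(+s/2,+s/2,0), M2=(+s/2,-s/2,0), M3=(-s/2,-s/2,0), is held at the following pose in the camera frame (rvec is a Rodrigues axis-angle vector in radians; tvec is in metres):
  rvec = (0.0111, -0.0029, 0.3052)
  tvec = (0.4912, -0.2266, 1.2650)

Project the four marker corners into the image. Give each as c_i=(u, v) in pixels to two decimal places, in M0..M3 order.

Intrinsics K: fx=466.9, fy=772.6, cx=332.9, cy=254.8
Marker side s = 0.205 m; corners in marker frame (Z=0):
  M0 = (-0.1025, +0.1025, 0)
  M1 = (+0.1025, +0.1025, 0)
  M2 = (+0.1025, -0.1025, 0)
  M3 = (-0.1025, -0.1025, 0)
rvec = (0.0111, -0.0029, 0.3052), |rvec| = θ = 0.30542 rad = 17.499°
Rodrigues: sinθ=0.30069, 1−cosθ=0.04628; R = I + sinθ·[k]× + (1−cosθ)·[k]×²:
    [+0.95378 -0.30049 -0.00117]
    [+0.30046 +0.95373 -0.01137]
    [+0.00454 +0.01049 +0.99993]
t = (0.4912, -0.2266, 1.2650) m
M0: Pc = R·M0+t = (+0.36264, -0.15964, +1.26561); u = 466.9·(+0.36264)/1.26561 + 332.9 = 466.6814, v = 772.6·(-0.15964)/1.26561 + 254.8 = 157.3465
M1: Pc = R·M1+t = (+0.55816, -0.09805, +1.26654); u = 466.9·(+0.55816)/1.26654 + 332.9 = 538.6621, v = 772.6·(-0.09805)/1.26654 + 254.8 = 194.9913
M2: Pc = R·M2+t = (+0.61976, -0.29356, +1.26439); u = 466.9·(+0.61976)/1.26439 + 332.9 = 561.7594, v = 772.6·(-0.29356)/1.26439 + 254.8 = 75.4216
M3: Pc = R·M3+t = (+0.42424, -0.35515, +1.26346); u = 466.9·(+0.42424)/1.26346 + 332.9 = 489.6732, v = 772.6·(-0.35515)/1.26346 + 254.8 = 37.6248

c0=(466.68, 157.35) c1=(538.66, 194.99) c2=(561.76, 75.42) c3=(489.67, 37.62)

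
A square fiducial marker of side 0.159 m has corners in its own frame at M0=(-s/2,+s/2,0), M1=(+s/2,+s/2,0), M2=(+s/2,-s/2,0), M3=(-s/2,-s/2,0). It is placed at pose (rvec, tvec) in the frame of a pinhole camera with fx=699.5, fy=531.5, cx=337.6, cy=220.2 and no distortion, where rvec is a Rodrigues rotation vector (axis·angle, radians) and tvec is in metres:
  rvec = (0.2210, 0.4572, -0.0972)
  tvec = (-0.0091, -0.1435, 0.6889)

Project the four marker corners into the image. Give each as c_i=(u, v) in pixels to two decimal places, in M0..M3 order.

Intrinsics K: fx=699.5, fy=531.5, cx=337.6, cy=220.2
Marker side s = 0.159 m; corners in marker frame (Z=0):
  M0 = (-0.0795, +0.0795, 0)
  M1 = (+0.0795, +0.0795, 0)
  M2 = (+0.0795, -0.0795, 0)
  M3 = (-0.0795, -0.0795, 0)
rvec = (0.2210, 0.4572, -0.0972), |rvec| = θ = 0.51703 rad = 29.624°
Rodrigues: sinθ=0.49430, 1−cosθ=0.13071; R = I + sinθ·[k]× + (1−cosθ)·[k]×²:
    [+0.89317 +0.14233 +0.42660]
    [-0.04352 +0.97150 -0.23301]
    [-0.44760 +0.18956 +0.87391]
t = (-0.0091, -0.1435, 0.6889) m
M0: Pc = R·M0+t = (-0.06879, -0.06281, +0.73955); u = 699.5·(-0.06879)/0.73955 + 337.6 = 272.5340, v = 531.5·(-0.06281)/0.73955 + 220.2 = 175.0629
M1: Pc = R·M1+t = (+0.07322, -0.06973, +0.66839); u = 699.5·(+0.07322)/0.66839 + 337.6 = 414.2313, v = 531.5·(-0.06973)/0.66839 + 220.2 = 164.7540
M2: Pc = R·M2+t = (+0.05059, -0.22419, +0.63825); u = 699.5·(+0.05059)/0.63825 + 337.6 = 393.0472, v = 531.5·(-0.22419)/0.63825 + 220.2 = 33.5020
M3: Pc = R·M3+t = (-0.09142, -0.21727, +0.70941); u = 699.5·(-0.09142)/0.70941 + 337.6 = 247.4552, v = 531.5·(-0.21727)/0.70941 + 220.2 = 57.4162

c0=(272.53, 175.06) c1=(414.23, 164.75) c2=(393.05, 33.50) c3=(247.46, 57.42)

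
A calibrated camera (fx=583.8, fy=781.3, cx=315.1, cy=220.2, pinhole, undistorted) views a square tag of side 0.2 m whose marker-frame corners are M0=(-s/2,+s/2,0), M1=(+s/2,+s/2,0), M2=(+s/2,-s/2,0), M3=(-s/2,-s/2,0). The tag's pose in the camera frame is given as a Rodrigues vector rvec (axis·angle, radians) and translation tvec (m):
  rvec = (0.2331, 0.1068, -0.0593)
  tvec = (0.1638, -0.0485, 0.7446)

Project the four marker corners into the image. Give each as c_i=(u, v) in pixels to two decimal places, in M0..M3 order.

Intrinsics K: fx=583.8, fy=781.3, cx=315.1, cy=220.2
Marker side s = 0.2 m; corners in marker frame (Z=0):
  M0 = (-0.1000, +0.1000, 0)
  M1 = (+0.1000, +0.1000, 0)
  M2 = (+0.1000, -0.1000, 0)
  M3 = (-0.1000, -0.1000, 0)
rvec = (0.2331, 0.1068, -0.0593), |rvec| = θ = 0.26317 rad = 15.079°
Rodrigues: sinθ=0.26014, 1−cosθ=0.03443; R = I + sinθ·[k]× + (1−cosθ)·[k]×²:
    [+0.99258 +0.07099 +0.09870]
    [-0.04624 +0.97124 -0.23357]
    [-0.11244 +0.22727 +0.96732]
t = (0.1638, -0.0485, 0.7446) m
M0: Pc = R·M0+t = (+0.07164, +0.05325, +0.77857); u = 583.8·(+0.07164)/0.77857 + 315.1 = 368.8191, v = 781.3·(+0.05325)/0.77857 + 220.2 = 273.6349
M1: Pc = R·M1+t = (+0.27016, +0.04400, +0.75608); u = 583.8·(+0.27016)/0.75608 + 315.1 = 523.6988, v = 781.3·(+0.04400)/0.75608 + 220.2 = 265.6674
M2: Pc = R·M2+t = (+0.25596, -0.15025, +0.71063); u = 583.8·(+0.25596)/0.71063 + 315.1 = 525.3768, v = 781.3·(-0.15025)/0.71063 + 220.2 = 55.0097
M3: Pc = R·M3+t = (+0.05744, -0.14100, +0.73312); u = 583.8·(+0.05744)/0.73312 + 315.1 = 360.8429, v = 781.3·(-0.14100)/0.73312 + 220.2 = 69.9332

c0=(368.82, 273.63) c1=(523.70, 265.67) c2=(525.38, 55.01) c3=(360.84, 69.93)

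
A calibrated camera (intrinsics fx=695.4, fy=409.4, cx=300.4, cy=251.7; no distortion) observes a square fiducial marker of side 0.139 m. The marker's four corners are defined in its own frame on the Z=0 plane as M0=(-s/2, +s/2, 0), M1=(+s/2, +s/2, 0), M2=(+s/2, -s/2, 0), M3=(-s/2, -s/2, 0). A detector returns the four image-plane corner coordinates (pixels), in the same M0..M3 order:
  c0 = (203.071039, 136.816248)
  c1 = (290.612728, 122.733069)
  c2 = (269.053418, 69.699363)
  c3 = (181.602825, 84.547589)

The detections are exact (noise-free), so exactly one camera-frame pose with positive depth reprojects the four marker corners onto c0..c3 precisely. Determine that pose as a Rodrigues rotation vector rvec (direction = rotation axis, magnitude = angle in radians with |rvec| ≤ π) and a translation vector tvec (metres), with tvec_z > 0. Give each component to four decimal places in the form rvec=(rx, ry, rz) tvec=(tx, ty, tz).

Intrinsics K: fx=695.4, fy=409.4, cx=300.4, cy=251.7
Marker side s = 0.139 m; corners in marker frame (Z=0):
  M0 = (-0.0695, +0.0695, 0)
  M1 = (+0.0695, +0.0695, 0)
  M2 = (+0.0695, -0.0695, 0)
  M3 = (-0.0695, -0.0695, 0)
Detected image corners:
  c0 = (203.071039, 136.816248) px
  c1 = (290.612728, 122.733069) px
  c2 = (269.053418, 69.699363) px
  c3 = (181.602825, 84.547589) px
Planar DLT: solve 8×8 A·h = b for H (H[2,2]=1):
  H  [+605.89630 +158.80078 +235.79417]
  H  [-114.39577 +380.53131 +103.53047]
  H  [-0.09985 +0.01706 +1.00000]
B = K⁻¹H; ‖b₁‖=0.945347, ‖b₂‖=0.945347; λ = 2/(‖b₁‖+‖b₂‖) = 1.057812, sign → tz>0 ⇒ λ=+1.057812
r₁ = λ·B[:,0] = (+0.96729,-0.23064,-0.10562); r₂ = λ·B[:,1] = (+0.23376,+0.97213,+0.01805)
r₃ = r₁×r₂ = (+0.09851,-0.04215,+0.99424); SVD([r₁ r₂ r₃]) → R = UVᵀ:
  R  [+0.96729 +0.23376 +0.09851]
  R  [-0.23064 +0.97213 -0.04215]
  R  [-0.10562 +0.01805 +0.99424]
t = (-0.09828, -0.38284, +1.05781) m
tr R = 2.933658; θ = arccos((tr R − 1)/2) = 0.258287 rad = 14.799°
axis k = ((R−Rᵀ)₃₂, (R−Rᵀ)₁₃, (R−Rᵀ)₂₁) / (2 sinθ) = (+0.117832, +0.399600, -0.909085)
rvec = θ·k = (+0.030434, +0.103211, -0.234805)

rvec=(0.0304, 0.1032, -0.2348) tvec=(-0.0983, -0.3828, 1.0578)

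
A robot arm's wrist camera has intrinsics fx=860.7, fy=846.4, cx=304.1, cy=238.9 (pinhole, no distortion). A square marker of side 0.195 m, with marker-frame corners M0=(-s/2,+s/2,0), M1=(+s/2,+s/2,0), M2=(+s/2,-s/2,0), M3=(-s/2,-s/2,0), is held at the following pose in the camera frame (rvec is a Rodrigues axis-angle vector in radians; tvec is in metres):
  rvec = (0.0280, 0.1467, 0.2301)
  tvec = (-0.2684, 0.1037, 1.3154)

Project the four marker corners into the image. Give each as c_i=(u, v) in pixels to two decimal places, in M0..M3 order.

c0=(56.10, 350.76) c1=(174.62, 382.10) c2=(202.89, 259.23) c3=(83.00, 230.24)

Intrinsics K: fx=860.7, fy=846.4, cx=304.1, cy=238.9
Marker side s = 0.195 m; corners in marker frame (Z=0):
  M0 = (-0.0975, +0.0975, 0)
  M1 = (+0.0975, +0.0975, 0)
  M2 = (+0.0975, -0.0975, 0)
  M3 = (-0.0975, -0.0975, 0)
rvec = (0.0280, 0.1467, 0.2301), |rvec| = θ = 0.27432 rad = 15.717°
Rodrigues: sinθ=0.27089, 1−cosθ=0.03739; R = I + sinθ·[k]× + (1−cosθ)·[k]×²:
    [+0.96300 -0.22518 +0.14807]
    [+0.22927 +0.97330 -0.01088]
    [-0.14167 +0.04442 +0.98892]
t = (-0.2684, 0.1037, 1.3154) m
M0: Pc = R·M0+t = (-0.38425, +0.17624, +1.33354); u = 860.7·(-0.38425)/1.33354 + 304.1 = 56.0975, v = 846.4·(+0.17624)/1.33354 + 238.9 = 350.7618
M1: Pc = R·M1+t = (-0.19646, +0.22095, +1.30592); u = 860.7·(-0.19646)/1.30592 + 304.1 = 174.6159, v = 846.4·(+0.22095)/1.30592 + 238.9 = 382.1038
M2: Pc = R·M2+t = (-0.15255, +0.03116, +1.29726); u = 860.7·(-0.15255)/1.29726 + 304.1 = 202.8852, v = 846.4·(+0.03116)/1.29726 + 238.9 = 259.2281
M3: Pc = R·M3+t = (-0.34034, -0.01355, +1.32488); u = 860.7·(-0.34034)/1.32488 + 304.1 = 83.0024, v = 846.4·(-0.01355)/1.32488 + 238.9 = 230.2433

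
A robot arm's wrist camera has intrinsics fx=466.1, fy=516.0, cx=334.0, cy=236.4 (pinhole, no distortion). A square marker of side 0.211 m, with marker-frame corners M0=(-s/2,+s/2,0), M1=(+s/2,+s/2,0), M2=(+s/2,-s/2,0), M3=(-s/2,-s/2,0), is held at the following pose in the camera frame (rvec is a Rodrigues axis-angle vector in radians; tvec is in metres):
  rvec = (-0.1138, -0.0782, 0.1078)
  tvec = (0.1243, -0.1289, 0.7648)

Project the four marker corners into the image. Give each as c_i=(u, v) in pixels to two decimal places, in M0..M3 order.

c0=(339.56, 211.13) c1=(467.71, 227.63) c2=(476.38, 90.87) c3=(352.52, 72.21)

Intrinsics K: fx=466.1, fy=516.0, cx=334.0, cy=236.4
Marker side s = 0.211 m; corners in marker frame (Z=0):
  M0 = (-0.1055, +0.1055, 0)
  M1 = (+0.1055, +0.1055, 0)
  M2 = (+0.1055, -0.1055, 0)
  M3 = (-0.1055, -0.1055, 0)
rvec = (-0.1138, -0.0782, 0.1078), |rvec| = θ = 0.17518 rad = 10.037°
Rodrigues: sinθ=0.17428, 1−cosθ=0.01530; R = I + sinθ·[k]× + (1−cosθ)·[k]×²:
    [+0.99115 -0.10281 -0.08392]
    [+0.11169 +0.98775 +0.10901]
    [+0.07168 -0.11742 +0.99049]
t = (0.1243, -0.1289, 0.7648) m
M0: Pc = R·M0+t = (+0.00889, -0.03648, +0.74485); u = 466.1·(+0.00889)/0.74485 + 334.0 = 339.5609, v = 516.0·(-0.03648)/0.74485 + 236.4 = 211.1311
M1: Pc = R·M1+t = (+0.21802, -0.01291, +0.75997); u = 466.1·(+0.21802)/0.75997 + 334.0 = 467.7140, v = 516.0·(-0.01291)/0.75997 + 236.4 = 227.6347
M2: Pc = R·M2+t = (+0.23971, -0.22132, +0.78475); u = 466.1·(+0.23971)/0.78475 + 334.0 = 476.3770, v = 516.0·(-0.22132)/0.78475 + 236.4 = 90.8719
M3: Pc = R·M3+t = (+0.03058, -0.24489, +0.76963); u = 466.1·(+0.03058)/0.76963 + 334.0 = 352.5197, v = 516.0·(-0.24489)/0.76963 + 236.4 = 72.2119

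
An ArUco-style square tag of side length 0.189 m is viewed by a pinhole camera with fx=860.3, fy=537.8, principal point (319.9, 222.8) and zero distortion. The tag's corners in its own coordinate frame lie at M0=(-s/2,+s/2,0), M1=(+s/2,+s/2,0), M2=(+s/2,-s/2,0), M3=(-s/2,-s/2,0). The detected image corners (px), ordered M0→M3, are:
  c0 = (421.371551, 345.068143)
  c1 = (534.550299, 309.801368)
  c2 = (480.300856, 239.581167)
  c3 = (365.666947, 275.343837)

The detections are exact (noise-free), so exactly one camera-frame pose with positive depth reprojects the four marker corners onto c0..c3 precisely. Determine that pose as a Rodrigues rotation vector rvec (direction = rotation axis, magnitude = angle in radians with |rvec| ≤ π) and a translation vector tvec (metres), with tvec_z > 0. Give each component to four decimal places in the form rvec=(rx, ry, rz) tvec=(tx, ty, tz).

rvec=(0.0872, -0.0172, -0.4631) tvec=(0.1942, 0.1660, 1.2778)

Intrinsics K: fx=860.3, fy=537.8, cx=319.9, cy=222.8
Marker side s = 0.189 m; corners in marker frame (Z=0):
  M0 = (-0.0945, +0.0945, 0)
  M1 = (+0.0945, +0.0945, 0)
  M2 = (+0.0945, -0.0945, 0)
  M3 = (-0.0945, -0.0945, 0)
Detected image corners:
  c0 = (421.371551, 345.068143) px
  c1 = (534.550299, 309.801368) px
  c2 = (480.300856, 239.581167) px
  c3 = (365.666947, 275.343837) px
Planar DLT: solve 8×8 A·h = b for H (H[2,2]=1):
  H  [+601.49956 +321.89058 +450.63742]
  H  [-188.64948 +390.35243 +292.68049]
  H  [-0.00256 +0.06883 +1.00000]
B = K⁻¹H; ‖b₁‖=0.782616, ‖b₂‖=0.782616; λ = 2/(‖b₁‖+‖b₂‖) = 1.277766, sign → tz>0 ⇒ λ=+1.277766
r₁ = λ·B[:,0] = (+0.89460,-0.44686,-0.00327); r₂ = λ·B[:,1] = (+0.44539,+0.89101,+0.08795)
r₃ = r₁×r₂ = (-0.03638,-0.08014,+0.99612); SVD([r₁ r₂ r₃]) → R = UVᵀ:
  R  [+0.89460 +0.44539 -0.03638]
  R  [-0.44686 +0.89101 -0.08014]
  R  [-0.00327 +0.08795 +0.99612]
t = (+0.19418, +0.16603, +1.27777) m
tr R = 2.781727; θ = arccos((tr R − 1)/2) = 0.471554 rad = 27.018°
axis k = ((R−Rᵀ)₃₂, (R−Rᵀ)₁₃, (R−Rᵀ)₂₁) / (2 sinθ) = (+0.185005, -0.036441, -0.982062)
rvec = θ·k = (+0.087240, -0.017184, -0.463095)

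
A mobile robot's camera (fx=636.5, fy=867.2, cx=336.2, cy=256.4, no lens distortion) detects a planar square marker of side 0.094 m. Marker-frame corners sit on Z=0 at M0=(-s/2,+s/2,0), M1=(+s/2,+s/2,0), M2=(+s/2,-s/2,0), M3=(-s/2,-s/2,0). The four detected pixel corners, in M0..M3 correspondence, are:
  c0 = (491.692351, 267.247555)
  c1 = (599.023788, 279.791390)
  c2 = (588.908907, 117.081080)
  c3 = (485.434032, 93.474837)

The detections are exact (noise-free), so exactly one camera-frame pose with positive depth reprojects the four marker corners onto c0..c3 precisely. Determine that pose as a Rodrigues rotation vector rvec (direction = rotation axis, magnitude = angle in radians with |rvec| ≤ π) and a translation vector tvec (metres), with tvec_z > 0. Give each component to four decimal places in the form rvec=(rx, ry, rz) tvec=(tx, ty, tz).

Intrinsics K: fx=636.5, fy=867.2, cx=336.2, cy=256.4
Marker side s = 0.094 m; corners in marker frame (Z=0):
  M0 = (-0.0470, +0.0470, 0)
  M1 = (+0.0470, +0.0470, 0)
  M2 = (+0.0470, -0.0470, 0)
  M3 = (-0.0470, -0.0470, 0)
Detected image corners:
  c0 = (491.692351, 267.247555) px
  c1 = (599.023788, 279.791390) px
  c2 = (588.908907, 117.081080) px
  c3 = (485.434032, 93.474837) px
Planar DLT: solve 8×8 A·h = b for H (H[2,2]=1):
  H  [+1525.50550 -154.29744 +543.03040]
  H  [+335.11116 +1703.01717 +187.94776]
  H  [+0.74756 -0.44730 +1.00000]
B = K⁻¹H; ‖b₁‖=2.143268, ‖b₂‖=2.143268; λ = 2/(‖b₁‖+‖b₂‖) = 0.466577, sign → tz>0 ⇒ λ=+0.466577
r₁ = λ·B[:,0] = (+0.93402,+0.07717,+0.34879); r₂ = λ·B[:,1] = (-0.00287,+0.97798,-0.20870)
r₃ = r₁×r₂ = (-0.35722,+0.19393,+0.91367); SVD([r₁ r₂ r₃]) → R = UVᵀ:
  R  [+0.93402 -0.00287 -0.35722]
  R  [+0.07717 +0.97798 +0.19393]
  R  [+0.34879 -0.20870 +0.91367]
t = (+0.15161, -0.03683, +0.46658) m
tr R = 2.825659; θ = arccos((tr R − 1)/2) = 0.420636 rad = 24.101°
axis k = ((R−Rᵀ)₃₂, (R−Rᵀ)₁₃, (R−Rᵀ)₂₁) / (2 sinθ) = (-0.493009, -0.864486, +0.098009)
rvec = θ·k = (-0.207377, -0.363634, +0.041226)

rvec=(-0.2074, -0.3636, 0.0412) tvec=(0.1516, -0.0368, 0.4666)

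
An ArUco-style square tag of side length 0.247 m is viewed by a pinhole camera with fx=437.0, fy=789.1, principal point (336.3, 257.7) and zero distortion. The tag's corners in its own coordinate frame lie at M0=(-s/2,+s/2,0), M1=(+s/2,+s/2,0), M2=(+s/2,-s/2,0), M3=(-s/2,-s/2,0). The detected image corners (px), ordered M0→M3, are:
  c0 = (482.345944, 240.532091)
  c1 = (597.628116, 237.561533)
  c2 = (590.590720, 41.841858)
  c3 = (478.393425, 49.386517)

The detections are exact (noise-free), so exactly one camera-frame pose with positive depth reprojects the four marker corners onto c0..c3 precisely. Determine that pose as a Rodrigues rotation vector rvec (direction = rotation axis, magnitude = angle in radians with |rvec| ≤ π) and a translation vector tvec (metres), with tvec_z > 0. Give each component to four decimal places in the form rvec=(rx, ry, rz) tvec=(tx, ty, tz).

Intrinsics K: fx=437.0, fy=789.1, cx=336.3, cy=257.7
Marker side s = 0.247 m; corners in marker frame (Z=0):
  M0 = (-0.1235, +0.1235, 0)
  M1 = (+0.1235, +0.1235, 0)
  M2 = (+0.1235, -0.1235, 0)
  M3 = (-0.1235, -0.1235, 0)
Detected image corners:
  c0 = (482.345944, 240.532091) px
  c1 = (597.628116, 237.561533) px
  c2 = (590.590720, 41.841858) px
  c3 = (478.393425, 49.386517) px
Planar DLT: solve 8×8 A·h = b for H (H[2,2]=1):
  H  [+407.43623 -34.26278 +536.51145]
  H  [-35.43863 +768.06440 +141.10782]
  H  [-0.09859 -0.10504 +1.00000]
B = K⁻¹H; ‖b₁‖=1.013110, ‖b₂‖=1.013110; λ = 2/(‖b₁‖+‖b₂‖) = 0.987059, sign → tz>0 ⇒ λ=+0.987059
r₁ = λ·B[:,0] = (+0.99517,-0.01255,-0.09732); r₂ = λ·B[:,1] = (+0.00240,+0.99461,-0.10368)
r₃ = r₁×r₂ = (+0.09809,+0.10295,+0.98984); SVD([r₁ r₂ r₃]) → R = UVᵀ:
  R  [+0.99517 +0.00240 +0.09809]
  R  [-0.01255 +0.99461 +0.10295]
  R  [-0.09732 -0.10368 +0.98984]
t = (+0.45222, -0.14584, +0.98706) m
tr R = 2.979620; θ = arccos((tr R − 1)/2) = 0.142881 rad = 8.186°
axis k = ((R−Rᵀ)₃₂, (R−Rᵀ)₁₃, (R−Rᵀ)₂₁) / (2 sinθ) = (-0.725566, +0.686148, -0.052494)
rvec = θ·k = (-0.103670, +0.098038, -0.007500)

rvec=(-0.1037, 0.0980, -0.0075) tvec=(0.4522, -0.1458, 0.9871)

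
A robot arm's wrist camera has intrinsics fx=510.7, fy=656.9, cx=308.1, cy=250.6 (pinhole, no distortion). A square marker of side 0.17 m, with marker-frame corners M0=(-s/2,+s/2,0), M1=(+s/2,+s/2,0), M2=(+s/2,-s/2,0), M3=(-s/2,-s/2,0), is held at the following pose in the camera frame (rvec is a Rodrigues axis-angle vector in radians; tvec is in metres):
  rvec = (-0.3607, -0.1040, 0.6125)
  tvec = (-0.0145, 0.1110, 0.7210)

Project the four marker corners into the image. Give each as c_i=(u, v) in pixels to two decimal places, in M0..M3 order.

c0=(212.08, 370.54) c1=(314.48, 464.66) c2=(376.78, 334.41) c3=(282.57, 248.28)

Intrinsics K: fx=510.7, fy=656.9, cx=308.1, cy=250.6
Marker side s = 0.17 m; corners in marker frame (Z=0):
  M0 = (-0.0850, +0.0850, 0)
  M1 = (+0.0850, +0.0850, 0)
  M2 = (+0.0850, -0.0850, 0)
  M3 = (-0.0850, -0.0850, 0)
rvec = (-0.3607, -0.1040, 0.6125), |rvec| = θ = 0.71838 rad = 41.160°
Rodrigues: sinθ=0.65817, 1−cosθ=0.24713; R = I + sinθ·[k]× + (1−cosθ)·[k]×²:
    [+0.81517 -0.54320 -0.20108]
    [+0.57912 +0.75805 +0.29996]
    [-0.01051 -0.36097 +0.93252]
t = (-0.0145, 0.1110, 0.7210) m
M0: Pc = R·M0+t = (-0.12996, +0.12621, +0.69121); u = 510.7·(-0.12996)/0.69121 + 308.1 = 212.0783, v = 656.9·(+0.12621)/0.69121 + 250.6 = 370.5438
M1: Pc = R·M1+t = (+0.00862, +0.22466, +0.68942); u = 510.7·(+0.00862)/0.68942 + 308.1 = 314.4838, v = 656.9·(+0.22466)/0.68942 + 250.6 = 464.6612
M2: Pc = R·M2+t = (+0.10096, +0.09579, +0.75079); u = 510.7·(+0.10096)/0.75079 + 308.1 = 376.7757, v = 656.9·(+0.09579)/0.75079 + 250.6 = 334.4123
M3: Pc = R·M3+t = (-0.03762, -0.00266, +0.75258); u = 510.7·(-0.03762)/0.75258 + 308.1 = 282.5724, v = 656.9·(-0.00266)/0.75258 + 250.6 = 248.2785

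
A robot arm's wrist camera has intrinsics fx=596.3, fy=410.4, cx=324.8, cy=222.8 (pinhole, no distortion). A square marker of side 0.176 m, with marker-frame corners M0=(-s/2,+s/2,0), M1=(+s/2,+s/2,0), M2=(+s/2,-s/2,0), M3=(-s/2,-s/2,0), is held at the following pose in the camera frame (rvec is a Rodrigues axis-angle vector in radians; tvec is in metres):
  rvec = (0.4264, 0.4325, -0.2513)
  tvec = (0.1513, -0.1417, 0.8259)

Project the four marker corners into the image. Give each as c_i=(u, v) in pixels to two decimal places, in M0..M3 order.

c0=(392.88, 199.27) c1=(512.60, 184.17) c2=(482.85, 96.79) c3=(357.30, 121.34)

Intrinsics K: fx=596.3, fy=410.4, cx=324.8, cy=222.8
Marker side s = 0.176 m; corners in marker frame (Z=0):
  M0 = (-0.0880, +0.0880, 0)
  M1 = (+0.0880, +0.0880, 0)
  M2 = (+0.0880, -0.0880, 0)
  M3 = (-0.0880, -0.0880, 0)
rvec = (0.4264, 0.4325, -0.2513), |rvec| = θ = 0.65729 rad = 37.660°
Rodrigues: sinθ=0.61097, 1−cosθ=0.20835; R = I + sinθ·[k]× + (1−cosθ)·[k]×²:
    [+0.87934 +0.32253 +0.35035]
    [-0.14466 +0.88186 -0.44877]
    [-0.45370 +0.34394 +0.82211]
t = (0.1513, -0.1417, 0.8259) m
M0: Pc = R·M0+t = (+0.10230, -0.05137, +0.89609); u = 596.3·(+0.10230)/0.89609 + 324.8 = 392.8757, v = 410.4·(-0.05137)/0.89609 + 222.8 = 199.2748
M1: Pc = R·M1+t = (+0.25706, -0.07683, +0.81624); u = 596.3·(+0.25706)/0.81624 + 324.8 = 512.5966, v = 410.4·(-0.07683)/0.81624 + 222.8 = 184.1726
M2: Pc = R·M2+t = (+0.20030, -0.23203, +0.75571); u = 596.3·(+0.20030)/0.75571 + 324.8 = 482.8482, v = 410.4·(-0.23203)/0.75571 + 222.8 = 96.7902
M3: Pc = R·M3+t = (+0.04554, -0.20657, +0.83556); u = 596.3·(+0.04554)/0.83556 + 324.8 = 357.2969, v = 410.4·(-0.20657)/0.83556 + 222.8 = 121.3373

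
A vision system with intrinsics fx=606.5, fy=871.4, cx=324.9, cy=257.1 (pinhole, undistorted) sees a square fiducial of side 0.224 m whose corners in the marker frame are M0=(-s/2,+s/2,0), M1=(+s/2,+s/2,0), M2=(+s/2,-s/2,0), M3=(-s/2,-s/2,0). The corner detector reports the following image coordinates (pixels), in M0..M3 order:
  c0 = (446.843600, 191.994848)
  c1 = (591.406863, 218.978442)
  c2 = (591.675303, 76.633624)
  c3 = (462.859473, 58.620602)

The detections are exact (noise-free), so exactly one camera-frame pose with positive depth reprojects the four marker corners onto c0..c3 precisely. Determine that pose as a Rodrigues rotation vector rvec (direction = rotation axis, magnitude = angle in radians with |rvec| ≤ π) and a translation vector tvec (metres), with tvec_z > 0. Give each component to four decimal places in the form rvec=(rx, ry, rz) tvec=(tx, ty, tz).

Intrinsics K: fx=606.5, fy=871.4, cx=324.9, cy=257.1
Marker side s = 0.224 m; corners in marker frame (Z=0):
  M0 = (-0.1120, +0.1120, 0)
  M1 = (+0.1120, +0.1120, 0)
  M2 = (+0.1120, -0.1120, 0)
  M3 = (-0.1120, -0.1120, 0)
Detected image corners:
  c0 = (446.843600, 191.994848) px
  c1 = (591.406863, 218.978442) px
  c2 = (591.675303, 76.633624) px
  c3 = (462.859473, 58.620602) px
Planar DLT: solve 8×8 A·h = b for H (H[2,2]=1):
  H  [+501.11828 -312.61573 +521.87047]
  H  [+71.32272 +543.08873 +132.23451]
  H  [-0.20457 -0.52650 +1.00000]
B = K⁻¹H; ‖b₁‖=0.968429, ‖b₂‖=0.968429; λ = 2/(‖b₁‖+‖b₂‖) = 1.032600, sign → tz>0 ⇒ λ=+1.032600
r₁ = λ·B[:,0] = (+0.96634,+0.14684,-0.21124); r₂ = λ·B[:,1] = (-0.24101,+0.80396,-0.54366)
r₃ = r₁×r₂ = (+0.09000,+0.57627,+0.81229); SVD([r₁ r₂ r₃]) → R = UVᵀ:
  R  [+0.96634 -0.24101 +0.09000]
  R  [+0.14684 +0.80396 +0.57627]
  R  [-0.21124 -0.54366 +0.81229]
t = (+0.33535, -0.14796, +1.03260) m
tr R = 2.582586; θ = arccos((tr R − 1)/2) = 0.657875 rad = 37.693°
axis k = ((R−Rᵀ)₃₂, (R−Rᵀ)₁₃, (R−Rᵀ)₂₁) / (2 sinθ) = (-0.915821, +0.246333, +0.317162)
rvec = θ·k = (-0.602496, +0.162056, +0.208653)

rvec=(-0.6025, 0.1621, 0.2087) tvec=(0.3354, -0.1480, 1.0326)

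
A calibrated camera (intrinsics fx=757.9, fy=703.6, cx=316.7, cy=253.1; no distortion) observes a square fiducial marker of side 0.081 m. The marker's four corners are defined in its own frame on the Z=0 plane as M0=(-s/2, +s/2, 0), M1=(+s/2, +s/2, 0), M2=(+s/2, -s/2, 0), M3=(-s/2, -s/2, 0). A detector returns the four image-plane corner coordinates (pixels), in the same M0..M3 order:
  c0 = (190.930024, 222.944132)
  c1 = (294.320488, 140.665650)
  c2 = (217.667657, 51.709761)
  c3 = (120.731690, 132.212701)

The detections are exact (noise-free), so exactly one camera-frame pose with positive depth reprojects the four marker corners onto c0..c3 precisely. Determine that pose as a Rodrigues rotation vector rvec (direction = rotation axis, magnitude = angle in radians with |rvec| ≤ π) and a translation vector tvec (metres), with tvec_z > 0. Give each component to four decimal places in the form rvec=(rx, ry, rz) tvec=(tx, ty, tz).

Intrinsics K: fx=757.9, fy=703.6, cx=316.7, cy=253.1
Marker side s = 0.081 m; corners in marker frame (Z=0):
  M0 = (-0.0405, +0.0405, 0)
  M1 = (+0.0405, +0.0405, 0)
  M2 = (+0.0405, -0.0405, 0)
  M3 = (-0.0405, -0.0405, 0)
Detected image corners:
  c0 = (190.930024, 222.944132) px
  c1 = (294.320488, 140.665650) px
  c2 = (217.667657, 51.709761) px
  c3 = (120.731690, 132.212701) px
Planar DLT: solve 8×8 A·h = b for H (H[2,2]=1):
  H  [+1176.64916 +785.45448 +204.46077]
  H  [-1043.77733 +1029.15635 +136.28991]
  H  [-0.28648 -0.58555 +1.00000]
B = K⁻¹H; ‖b₁‖=2.187230, ‖b₂‖=2.187230; λ = 2/(‖b₁‖+‖b₂‖) = 0.457199, sign → tz>0 ⇒ λ=+0.457199
r₁ = λ·B[:,0] = (+0.76454,-0.63113,-0.13098); r₂ = λ·B[:,1] = (+0.58569,+0.76505,-0.26771)
r₃ = r₁×r₂ = (+0.26917,+0.12797,+0.95455); SVD([r₁ r₂ r₃]) → R = UVᵀ:
  R  [+0.76454 +0.58569 +0.26917]
  R  [-0.63113 +0.76505 +0.12797]
  R  [-0.13098 -0.26771 +0.95455]
t = (-0.06771, -0.07590, +0.45720) m
tr R = 2.484141; θ = arccos((tr R − 1)/2) = 0.734643 rad = 42.092°
axis k = ((R−Rᵀ)₃₂, (R−Rᵀ)₁₃, (R−Rᵀ)₂₁) / (2 sinθ) = (-0.295140, +0.298470, -0.907639)
rvec = θ·k = (-0.216823, +0.219269, -0.666790)

rvec=(-0.2168, 0.2193, -0.6668) tvec=(-0.0677, -0.0759, 0.4572)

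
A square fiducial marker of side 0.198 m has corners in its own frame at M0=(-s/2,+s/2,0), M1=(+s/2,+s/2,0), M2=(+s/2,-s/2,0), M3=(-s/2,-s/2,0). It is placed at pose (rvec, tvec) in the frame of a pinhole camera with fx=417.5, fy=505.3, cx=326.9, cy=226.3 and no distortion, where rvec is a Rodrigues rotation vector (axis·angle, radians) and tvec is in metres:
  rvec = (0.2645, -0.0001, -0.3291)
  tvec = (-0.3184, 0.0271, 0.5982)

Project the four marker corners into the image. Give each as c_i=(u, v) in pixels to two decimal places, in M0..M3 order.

c0=(73.88, 346.24) c1=(196.76, 296.28) c2=(138.69, 142.02) c3=(5.84, 198.64)

Intrinsics K: fx=417.5, fy=505.3, cx=326.9, cy=226.3
Marker side s = 0.198 m; corners in marker frame (Z=0):
  M0 = (-0.0990, +0.0990, 0)
  M1 = (+0.0990, +0.0990, 0)
  M2 = (+0.0990, -0.0990, 0)
  M3 = (-0.0990, -0.0990, 0)
rvec = (0.2645, -0.0001, -0.3291), |rvec| = θ = 0.42222 rad = 24.191°
Rodrigues: sinθ=0.40978, 1−cosθ=0.08782; R = I + sinθ·[k]× + (1−cosθ)·[k]×²:
    [+0.94665 +0.31940 -0.04298]
    [-0.31942 +0.91218 -0.25669]
    [-0.04278 +0.25673 +0.96554]
t = (-0.3184, 0.0271, 0.5982) m
M0: Pc = R·M0+t = (-0.38050, +0.14903, +0.62785); u = 417.5·(-0.38050)/0.62785 + 326.9 = 73.8819, v = 505.3·(+0.14903)/0.62785 + 226.3 = 346.2396
M1: Pc = R·M1+t = (-0.19306, +0.08578, +0.61938); u = 417.5·(-0.19306)/0.61938 + 326.9 = 196.7646, v = 505.3·(+0.08578)/0.61938 + 226.3 = 296.2833
M2: Pc = R·M2+t = (-0.25630, -0.09483, +0.56855); u = 417.5·(-0.25630)/0.56855 + 326.9 = 138.6906, v = 505.3·(-0.09483)/0.56855 + 226.3 = 142.0204
M3: Pc = R·M3+t = (-0.44374, -0.03158, +0.57702); u = 417.5·(-0.44374)/0.57702 + 326.9 = 5.8352, v = 505.3·(-0.03158)/0.57702 + 226.3 = 198.6423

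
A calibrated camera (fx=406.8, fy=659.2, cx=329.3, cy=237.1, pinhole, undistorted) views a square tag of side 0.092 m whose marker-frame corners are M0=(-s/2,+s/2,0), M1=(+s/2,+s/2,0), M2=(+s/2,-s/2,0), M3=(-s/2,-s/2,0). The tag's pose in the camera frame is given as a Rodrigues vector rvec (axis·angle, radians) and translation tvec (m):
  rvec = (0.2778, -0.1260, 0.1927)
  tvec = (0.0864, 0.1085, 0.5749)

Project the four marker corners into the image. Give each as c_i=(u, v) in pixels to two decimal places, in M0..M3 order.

c0=(351.84, 400.80) c1=(412.70, 414.49) c2=(429.72, 321.52) c3=(366.67, 304.94)

Intrinsics K: fx=406.8, fy=659.2, cx=329.3, cy=237.1
Marker side s = 0.092 m; corners in marker frame (Z=0):
  M0 = (-0.0460, +0.0460, 0)
  M1 = (+0.0460, +0.0460, 0)
  M2 = (+0.0460, -0.0460, 0)
  M3 = (-0.0460, -0.0460, 0)
rvec = (0.2778, -0.1260, 0.1927), |rvec| = θ = 0.36081 rad = 20.673°
Rodrigues: sinθ=0.35303, 1−cosθ=0.06439; R = I + sinθ·[k]× + (1−cosθ)·[k]×²:
    [+0.97378 -0.20586 -0.09681]
    [+0.17123 +0.94346 -0.28382]
    [+0.14976 +0.25980 +0.95398]
t = (0.0864, 0.1085, 0.5749) m
M0: Pc = R·M0+t = (+0.03214, +0.14402, +0.57996); u = 406.8·(+0.03214)/0.57996 + 329.3 = 351.8414, v = 659.2·(+0.14402)/0.57996 + 237.1 = 400.7999
M1: Pc = R·M1+t = (+0.12172, +0.15978, +0.59374); u = 406.8·(+0.12172)/0.59374 + 329.3 = 412.6993, v = 659.2·(+0.15978)/0.59374 + 237.1 = 414.4915
M2: Pc = R·M2+t = (+0.14066, +0.07298, +0.56984); u = 406.8·(+0.14066)/0.56984 + 329.3 = 429.7178, v = 659.2·(+0.07298)/0.56984 + 237.1 = 321.5217
M3: Pc = R·M3+t = (+0.05108, +0.05722, +0.55606); u = 406.8·(+0.05108)/0.55606 + 329.3 = 366.6656, v = 659.2·(+0.05722)/0.55606 + 237.1 = 304.9380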